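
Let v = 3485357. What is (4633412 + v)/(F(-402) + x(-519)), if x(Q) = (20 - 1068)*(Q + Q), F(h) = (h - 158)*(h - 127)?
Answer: 8118769/1384064 ≈ 5.8659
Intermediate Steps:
F(h) = (-158 + h)*(-127 + h)
x(Q) = -2096*Q
(4633412 + v)/(F(-402) + x(-519)) = (4633412 + 3485357)/((20066 + (-402)**2 - 285*(-402)) - 2096*(-519)) = 8118769/((20066 + 161604 + 114570) + 1087824) = 8118769/(296240 + 1087824) = 8118769/1384064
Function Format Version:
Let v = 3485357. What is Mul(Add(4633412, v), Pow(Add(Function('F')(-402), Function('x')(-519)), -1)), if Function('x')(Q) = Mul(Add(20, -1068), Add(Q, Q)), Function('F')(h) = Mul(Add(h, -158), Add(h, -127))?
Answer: Rational(8118769, 1384064) ≈ 5.8659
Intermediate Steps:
Function('F')(h) = Mul(Add(-158, h), Add(-127, h))
Function('x')(Q) = Mul(-2096, Q) (Function('x')(Q) = Mul(-1048, Mul(2, Q)) = Mul(-2096, Q))
Mul(Add(4633412, v), Pow(Add(Function('F')(-402), Function('x')(-519)), -1)) = Mul(Add(4633412, 3485357), Pow(Add(Add(20066, Pow(-402, 2), Mul(-285, -402)), Mul(-2096, -519)), -1)) = Mul(8118769, Pow(Add(Add(20066, 161604, 114570), 1087824), -1)) = Mul(8118769, Pow(Add(296240, 1087824), -1)) = Mul(8118769, Pow(1384064, -1)) = Mul(8118769, Rational(1, 1384064)) = Rational(8118769, 1384064)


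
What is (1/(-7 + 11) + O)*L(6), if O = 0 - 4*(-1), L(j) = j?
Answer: 51/2 ≈ 25.500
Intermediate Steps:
O = 4 (O = 0 + 4 = 4)
(1/(-7 + 11) + O)*L(6) = (1/(-7 + 11) + 4)*6 = (1/4 + 4)*6 = (17/4)*6 = 51/2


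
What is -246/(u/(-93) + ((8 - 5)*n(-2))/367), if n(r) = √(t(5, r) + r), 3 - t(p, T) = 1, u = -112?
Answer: -11439/56 ≈ -204.27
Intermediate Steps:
t(p, T) = 2 (t(p, T) = 3 - 1*1 = 3 - 1 = 2)
n(r) = √(2 + r)
-246/(u/(-93) + ((8 - 5)*n(-2))/367) = -246/(-112/(-93) + ((8 - 5)*√(2 - 2))/367) = -246/(-112*(-1/93) + (3*√0)*(1/367)) = -246/(112/93 + (3*0)*(1/367)) = -246/(112/93 + 0*(1/367)) = -246/(112/93 + 0) = -246/112/93 = -246*93/112 = -11439/56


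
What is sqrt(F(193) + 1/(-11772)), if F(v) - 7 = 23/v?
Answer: sqrt(1020791078385)/378666 ≈ 2.6682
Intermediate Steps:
F(v) = 7 + 23/v
sqrt(F(193) + 1/(-11772)) = sqrt((7 + 23/193) + 1/(-11772)) = sqrt((7 + 23*(1/193)) - 1/11772) = sqrt((7 + 23/193) - 1/11772) = sqrt(1374/193 - 1/11772) = sqrt(16174535/2271996) = sqrt(1020791078385)/378666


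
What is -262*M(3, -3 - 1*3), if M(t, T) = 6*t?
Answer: -4716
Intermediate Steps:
-262*M(3, -3 - 1*3) = -1572*3 = -262*18 = -4716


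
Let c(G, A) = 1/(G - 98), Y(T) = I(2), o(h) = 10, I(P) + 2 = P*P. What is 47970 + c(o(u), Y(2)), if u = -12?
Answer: 4221359/88 ≈ 47970.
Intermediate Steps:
I(P) = -2 + P² (I(P) = -2 + P*P = -2 + P²)
Y(T) = 2 (Y(T) = -2 + 2² = -2 + 4 = 2)
c(G, A) = 1/(-98 + G)
47970 + c(o(u), Y(2)) = 47970 + 1/(-98 + 10) = 47970 + 1/(-88) = 47970 - 1/88 = 4221359/88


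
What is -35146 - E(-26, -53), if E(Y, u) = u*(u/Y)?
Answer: -910987/26 ≈ -35038.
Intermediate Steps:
E(Y, u) = u**2/Y
-35146 - E(-26, -53) = -35146 - (-53)**2/(-26) = -35146 - (-1)*2809/26 = -35146 - 1*(-2809/26) = -35146 + 2809/26 = -910987/26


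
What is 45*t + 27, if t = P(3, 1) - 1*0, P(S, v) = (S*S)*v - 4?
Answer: 252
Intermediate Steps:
P(S, v) = -4 + v*S² (P(S, v) = S²*v - 4 = v*S² - 4 = -4 + v*S²)
t = 5 (t = (-4 + 1*3²) - 1*0 = (-4 + 1*9) + 0 = (-4 + 9) + 0 = 5 + 0 = 5)
45*t + 27 = 45*5 + 27 = 225 + 27 = 252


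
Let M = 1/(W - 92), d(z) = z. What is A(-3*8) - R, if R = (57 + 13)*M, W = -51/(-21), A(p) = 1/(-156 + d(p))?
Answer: 29191/37620 ≈ 0.77594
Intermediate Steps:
A(p) = 1/(-156 + p)
W = 17/7 (W = -51*(-1/21) = 17/7 ≈ 2.4286)
M = -7/627 (M = 1/(17/7 - 92) = 1/(-627/7) = -7/627 ≈ -0.011164)
R = -490/627 (R = (57 + 13)*(-7/627) = 70*(-7/627) = -490/627 ≈ -0.78150)
A(-3*8) - R = 1/(-156 - 3*8) - 1*(-490/627) = 1/(-156 - 24) + 490/627 = 1/(-180) + 490/627 = -1/180 + 490/627 = 29191/37620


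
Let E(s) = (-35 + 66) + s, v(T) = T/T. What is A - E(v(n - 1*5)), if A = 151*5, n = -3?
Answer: 723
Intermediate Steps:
v(T) = 1
E(s) = 31 + s
A = 755
A - E(v(n - 1*5)) = 755 - (31 + 1) = 755 - 1*32 = 755 - 32 = 723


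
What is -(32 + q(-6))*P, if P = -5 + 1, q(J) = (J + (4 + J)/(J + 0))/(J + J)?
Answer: 1169/9 ≈ 129.89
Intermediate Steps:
q(J) = (J + (4 + J)/J)/(2*J) (q(J) = (J + (4 + J)/J)/((2*J)) = (J + (4 + J)/J)*(1/(2*J)) = (J + (4 + J)/J)/(2*J))
P = -4
-(32 + q(-6))*P = -(32 + (½)*(4 - 6 + (-6)²)/(-6)²)*(-4) = -(32 + (½)*(1/36)*(4 - 6 + 36))*(-4) = -(32 + (½)*(1/36)*34)*(-4) = -(32 + 17/36)*(-4) = -1169*(-4)/36 = -1*(-1169/9) = 1169/9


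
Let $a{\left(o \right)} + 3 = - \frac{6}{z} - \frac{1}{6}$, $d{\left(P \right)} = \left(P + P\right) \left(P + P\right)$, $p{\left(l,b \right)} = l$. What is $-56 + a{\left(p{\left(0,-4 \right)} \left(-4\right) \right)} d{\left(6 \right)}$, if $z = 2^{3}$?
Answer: $-620$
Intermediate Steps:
$d{\left(P \right)} = 4 P^{2}$ ($d{\left(P \right)} = 2 P 2 P = 4 P^{2}$)
$z = 8$
$a{\left(o \right)} = - \frac{47}{12}$ ($a{\left(o \right)} = -3 - \left(\frac{1}{6} + \frac{3}{4}\right) = -3 - \frac{11}{12} = - \frac{47}{12}$)
$-56 + a{\left(p{\left(0,-4 \right)} \left(-4\right) \right)} d{\left(6 \right)} = -56 - \frac{47 \cdot 4 \cdot 6^{2}}{12} = -56 - \frac{47 \cdot 4 \cdot 36}{12} = -56 - 564 = -620$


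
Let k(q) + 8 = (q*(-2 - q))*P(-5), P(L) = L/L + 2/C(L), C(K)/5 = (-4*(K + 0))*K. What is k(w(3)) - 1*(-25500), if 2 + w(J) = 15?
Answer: 1264889/50 ≈ 25298.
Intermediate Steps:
w(J) = 13 (w(J) = -2 + 15 = 13)
C(K) = -20*K² (C(K) = 5*((-4*(K + 0))*K) = 5*((-4*K)*K) = 5*(-4*K²) = -20*K²)
P(L) = 1 - 1/(10*L²) (P(L) = L/L + 2/((-20*L²)) = 1 + 2*(-1/(20*L²)) = 1 - 1/(10*L²))
k(q) = -8 + 249*q*(-2 - q)/250 (k(q) = -8 + (q*(-2 - q))*(1 - ⅒/(-5)²) = -8 + (q*(-2 - q))*(1 - ⅒*1/25) = -8 + (q*(-2 - q))*(1 - 1/250) = -8 + (q*(-2 - q))*(249/250) = -8 + 249*q*(-2 - q)/250)
k(w(3)) - 1*(-25500) = (-8 - 249/125*13 - 249/250*13²) - 1*(-25500) = (-8 - 3237/125 - 249/250*169) + 25500 = (-8 - 3237/125 - 42081/250) + 25500 = -10111/50 + 25500 = 1264889/50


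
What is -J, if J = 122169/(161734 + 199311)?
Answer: -122169/361045 ≈ -0.33838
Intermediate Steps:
J = 122169/361045 ≈ 0.33838
-J = -1*122169/361045 = -122169/361045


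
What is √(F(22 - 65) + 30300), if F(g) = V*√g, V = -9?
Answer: √(30300 - 9*I*√43) ≈ 174.07 - 0.17*I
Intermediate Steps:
F(g) = -9*√g
√(F(22 - 65) + 30300) = √(-9*√(22 - 65) + 30300) = √(-9*I*√43 + 30300) = √(30300 - 9*I*√43)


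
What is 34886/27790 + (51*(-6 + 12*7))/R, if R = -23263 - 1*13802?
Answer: 5630957/4904935 ≈ 1.1480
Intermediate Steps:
R = -37065 (R = -23263 - 13802 = -37065)
34886/27790 + (51*(-6 + 12*7))/R = 34886/27790 + (51*(-6 + 12*7))/(-37065) = 34886*(1/27790) + (51*(-6 + 84))*(-1/37065) = 17443/13895 + (51*78)*(-1/37065) = 17443/13895 + 3978*(-1/37065) = 17443/13895 - 1326/12355 = 5630957/4904935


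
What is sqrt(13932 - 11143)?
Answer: sqrt(2789) ≈ 52.811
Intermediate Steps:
sqrt(13932 - 11143) = sqrt(2789)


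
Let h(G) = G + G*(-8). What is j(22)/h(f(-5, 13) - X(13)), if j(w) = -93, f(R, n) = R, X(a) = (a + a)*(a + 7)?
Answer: -31/1225 ≈ -0.025306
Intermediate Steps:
X(a) = 2*a*(7 + a) (X(a) = (2*a)*(7 + a) = 2*a*(7 + a))
h(G) = -7*G (h(G) = G - 8*G = -7*G)
j(22)/h(f(-5, 13) - X(13)) = -93*(-1/(7*(-5 - 2*13*(7 + 13)))) = -93*(-1/(7*(-5 - 2*13*20))) = -93*(-1/(7*(-5 - 1*520))) = -93*(-1/(7*(-5 - 520))) = -93/((-7*(-525))) = -93/3675 = -93*1/3675 = -31/1225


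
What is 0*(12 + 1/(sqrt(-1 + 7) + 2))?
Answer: 0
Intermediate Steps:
0*(12 + 1/(sqrt(-1 + 7) + 2)) = 0*(12 + 1/(sqrt(6) + 2)) = 0*(12 + 1/(2 + sqrt(6))) = 0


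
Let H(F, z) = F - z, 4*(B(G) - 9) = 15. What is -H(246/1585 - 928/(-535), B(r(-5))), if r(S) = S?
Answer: 7367353/678380 ≈ 10.860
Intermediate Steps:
B(G) = 51/4 (B(G) = 9 + (1/4)*15 = 9 + 15/4 = 51/4)
-H(246/1585 - 928/(-535), B(r(-5))) = -((246/1585 - 928/(-535)) - 1*51/4) = -((246*(1/1585) - 928*(-1/535)) - 51/4) = -((246/1585 + 928/535) - 51/4) = -(320498/169595 - 51/4) = -1*(-7367353/678380) = 7367353/678380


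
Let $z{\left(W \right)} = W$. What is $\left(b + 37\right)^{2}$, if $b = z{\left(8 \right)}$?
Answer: $2025$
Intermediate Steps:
$b = 8$
$\left(b + 37\right)^{2} = \left(8 + 37\right)^{2} = 45^{2} = 2025$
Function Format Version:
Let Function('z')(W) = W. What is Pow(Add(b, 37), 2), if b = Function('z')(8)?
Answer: 2025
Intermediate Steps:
b = 8
Pow(Add(b, 37), 2) = Pow(Add(8, 37), 2) = Pow(45, 2) = 2025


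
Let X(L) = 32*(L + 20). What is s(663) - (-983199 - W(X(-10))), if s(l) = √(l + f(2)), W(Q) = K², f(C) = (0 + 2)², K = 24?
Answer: 983775 + √667 ≈ 9.8380e+5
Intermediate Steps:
X(L) = 640 + 32*L (X(L) = 32*(20 + L) = 640 + 32*L)
f(C) = 4 (f(C) = 2² = 4)
W(Q) = 576 (W(Q) = 24² = 576)
s(l) = √(4 + l) (s(l) = √(l + 4) = √(4 + l))
s(663) - (-983199 - W(X(-10))) = √(4 + 663) - (-983199 - 1*576) = √667 - (-983199 - 576) = √667 - 1*(-983775) = √667 + 983775 = 983775 + √667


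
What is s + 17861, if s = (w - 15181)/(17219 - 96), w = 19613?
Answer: 305838335/17123 ≈ 17861.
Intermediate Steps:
s = 4432/17123 (s = (19613 - 15181)/(17219 - 96) = 4432/17123 ≈ 0.25883)
s + 17861 = 4432/17123 + 17861 = 305838335/17123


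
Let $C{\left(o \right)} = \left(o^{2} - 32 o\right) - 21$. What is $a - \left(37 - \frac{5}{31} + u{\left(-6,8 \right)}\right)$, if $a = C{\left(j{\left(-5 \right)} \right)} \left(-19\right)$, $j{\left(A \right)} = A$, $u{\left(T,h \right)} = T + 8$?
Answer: $- \frac{97800}{31} \approx -3154.8$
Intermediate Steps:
$u{\left(T,h \right)} = 8 + T$
$C{\left(o \right)} = -21 + o^{2} - 32 o$
$a = -3116$ ($a = \left(-21 + \left(-5\right)^{2} - -160\right) \left(-19\right) = \left(-21 + 25 + 160\right) \left(-19\right) = 164 \left(-19\right) = -3116$)
$a - \left(37 - \frac{5}{31} + u{\left(-6,8 \right)}\right) = -3116 - \left(39 + \frac{10}{-62}\right) = -3116 - \frac{1204}{31} = - \frac{97800}{31}$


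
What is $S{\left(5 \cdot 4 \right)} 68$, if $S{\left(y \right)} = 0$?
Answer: $0$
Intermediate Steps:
$S{\left(5 \cdot 4 \right)} 68 = 0 \cdot 68 = 0$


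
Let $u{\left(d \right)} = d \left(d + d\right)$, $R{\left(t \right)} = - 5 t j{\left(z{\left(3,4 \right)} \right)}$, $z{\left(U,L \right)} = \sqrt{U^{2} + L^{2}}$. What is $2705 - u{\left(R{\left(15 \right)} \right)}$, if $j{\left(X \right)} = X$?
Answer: $-278545$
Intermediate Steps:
$z{\left(U,L \right)} = \sqrt{L^{2} + U^{2}}$
$R{\left(t \right)} = - 25 t$ ($R{\left(t \right)} = - 5 t \sqrt{4^{2} + 3^{2}} = - 5 t \sqrt{16 + 9} = - 5 t \sqrt{25} = - 5 t 5 = - 25 t$)
$u{\left(d \right)} = 2 d^{2}$ ($u{\left(d \right)} = d 2 d = 2 d^{2}$)
$2705 - u{\left(R{\left(15 \right)} \right)} = 2705 - 2 \left(\left(-25\right) 15\right)^{2} = 2705 - 2 \left(-375\right)^{2} = 2705 - 2 \cdot 140625 = 2705 - 281250 = -278545$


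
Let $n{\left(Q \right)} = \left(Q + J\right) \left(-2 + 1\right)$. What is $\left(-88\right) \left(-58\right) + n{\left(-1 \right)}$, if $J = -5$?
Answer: $5110$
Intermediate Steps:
$n{\left(Q \right)} = 5 - Q$ ($n{\left(Q \right)} = \left(Q - 5\right) \left(-2 + 1\right) = \left(-5 + Q\right) \left(-1\right) = 5 - Q$)
$\left(-88\right) \left(-58\right) + n{\left(-1 \right)} = \left(-88\right) \left(-58\right) + \left(5 - -1\right) = 5104 + \left(5 + 1\right) = 5104 + 6 = 5110$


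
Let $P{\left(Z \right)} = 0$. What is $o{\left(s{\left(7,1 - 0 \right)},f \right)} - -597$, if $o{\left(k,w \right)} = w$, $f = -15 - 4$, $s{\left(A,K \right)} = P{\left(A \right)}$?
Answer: $578$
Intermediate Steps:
$s{\left(A,K \right)} = 0$
$f = -19$ ($f = -15 - 4 = -19$)
$o{\left(s{\left(7,1 - 0 \right)},f \right)} - -597 = -19 - -597 = -19 + 597 = 578$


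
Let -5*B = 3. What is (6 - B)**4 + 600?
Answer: 1560921/625 ≈ 2497.5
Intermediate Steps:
B = -3/5 (B = -1/5*3 = -3/5 ≈ -0.60000)
(6 - B)**4 + 600 = (6 - 1*(-3/5))**4 + 600 = (6 + 3/5)**4 + 600 = (33/5)**4 + 600 = 1185921/625 + 600 = 1560921/625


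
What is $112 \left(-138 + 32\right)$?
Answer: $-11872$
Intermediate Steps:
$112 \left(-138 + 32\right) = 112 \left(-106\right) = -11872$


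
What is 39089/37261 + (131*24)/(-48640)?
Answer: 223017547/226546880 ≈ 0.98442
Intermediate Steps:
39089/37261 + (131*24)/(-48640) = 39089*(1/37261) + 3144*(-1/48640) = 39089/37261 - 393/6080 = 223017547/226546880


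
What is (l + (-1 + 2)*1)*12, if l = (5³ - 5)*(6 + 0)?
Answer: 8652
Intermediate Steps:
l = 720 (l = (125 - 5)*6 = 120*6 = 720)
(l + (-1 + 2)*1)*12 = (720 + (-1 + 2)*1)*12 = (720 + 1*1)*12 = (720 + 1)*12 = 721*12 = 8652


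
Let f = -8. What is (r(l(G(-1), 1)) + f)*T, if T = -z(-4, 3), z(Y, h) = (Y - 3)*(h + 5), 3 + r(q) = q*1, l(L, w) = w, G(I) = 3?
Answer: -560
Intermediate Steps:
r(q) = -3 + q (r(q) = -3 + q*1 = -3 + q)
z(Y, h) = (-3 + Y)*(5 + h)
T = 56 (T = -(-15 - 3*3 + 5*(-4) - 4*3) = -(-15 - 9 - 20 - 12) = -1*(-56) = 56)
(r(l(G(-1), 1)) + f)*T = ((-3 + 1) - 8)*56 = (-2 - 8)*56 = -10*56 = -560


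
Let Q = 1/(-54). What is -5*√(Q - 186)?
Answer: -35*I*√1230/18 ≈ -68.194*I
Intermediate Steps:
Q = -1/54 ≈ -0.018519
-5*√(Q - 186) = -5*√(-1/54 - 186) = -35*I*√1230/18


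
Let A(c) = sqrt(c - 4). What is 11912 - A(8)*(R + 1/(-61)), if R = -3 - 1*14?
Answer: 728708/61 ≈ 11946.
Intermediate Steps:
A(c) = sqrt(-4 + c)
R = -17 (R = -3 - 14 = -17)
11912 - A(8)*(R + 1/(-61)) = 11912 - sqrt(-4 + 8)*(-17 + 1/(-61)) = 11912 - sqrt(4)*(-17 - 1/61) = 11912 - 2*(-1038)/61 = 11912 - 1*(-2076/61) = 11912 + 2076/61 = 728708/61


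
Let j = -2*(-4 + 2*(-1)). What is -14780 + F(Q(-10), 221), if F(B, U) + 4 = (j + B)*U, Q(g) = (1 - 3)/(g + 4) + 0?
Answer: -36175/3 ≈ -12058.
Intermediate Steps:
j = 12 (j = -2*(-4 - 2) = -2*(-6) = 12)
Q(g) = -2/(4 + g) (Q(g) = -2/(4 + g) + 0 = -2/(4 + g))
F(B, U) = -4 + U*(12 + B) (F(B, U) = -4 + (12 + B)*U = -4 + U*(12 + B))
-14780 + F(Q(-10), 221) = -14780 + (-4 + 12*221 - 2/(4 - 10)*221) = -14780 + (-4 + 2652 - 2/(-6)*221) = -14780 + (-4 + 2652 - 2*(-1/6)*221) = -14780 + (-4 + 2652 + (1/3)*221) = -14780 + (-4 + 2652 + 221/3) = -14780 + 8165/3 = -36175/3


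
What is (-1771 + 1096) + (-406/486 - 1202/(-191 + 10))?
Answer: -29433182/43983 ≈ -669.19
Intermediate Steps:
(-1771 + 1096) + (-406/486 - 1202/(-191 + 10)) = -675 + (-406*1/486 - 1202/(-181)) = -675 + (-203/243 - 1202*(-1/181)) = -675 + (-203/243 + 1202/181) = -675 + 255343/43983 = -29433182/43983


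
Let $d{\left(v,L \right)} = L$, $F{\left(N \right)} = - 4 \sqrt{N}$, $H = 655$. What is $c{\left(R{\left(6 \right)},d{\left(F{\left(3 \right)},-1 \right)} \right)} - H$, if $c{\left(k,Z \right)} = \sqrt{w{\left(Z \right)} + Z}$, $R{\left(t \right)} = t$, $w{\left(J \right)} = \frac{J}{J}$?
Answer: $-655$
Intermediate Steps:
$w{\left(J \right)} = 1$
$c{\left(k,Z \right)} = \sqrt{1 + Z}$
$c{\left(R{\left(6 \right)},d{\left(F{\left(3 \right)},-1 \right)} \right)} - H = \sqrt{1 - 1} - 655 = \sqrt{0} - 655 = 0 - 655 = -655$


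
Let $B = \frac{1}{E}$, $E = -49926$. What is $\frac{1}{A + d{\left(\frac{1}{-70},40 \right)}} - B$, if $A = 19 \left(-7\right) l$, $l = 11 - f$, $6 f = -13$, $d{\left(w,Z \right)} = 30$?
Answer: $- \frac{289229}{515585802} \approx -0.00056097$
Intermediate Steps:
$f = - \frac{13}{6}$ ($f = \frac{1}{6} \left(-13\right) = - \frac{13}{6} \approx -2.1667$)
$l = \frac{79}{6}$ ($l = 11 - - \frac{13}{6} = 11 + \frac{13}{6} = \frac{79}{6} \approx 13.167$)
$B = - \frac{1}{49926}$ ($B = \frac{1}{-49926} = - \frac{1}{49926} \approx -2.003 \cdot 10^{-5}$)
$A = - \frac{10507}{6}$ ($A = 19 \left(-7\right) \frac{79}{6} = \left(-133\right) \frac{79}{6} = - \frac{10507}{6} \approx -1751.2$)
$\frac{1}{A + d{\left(\frac{1}{-70},40 \right)}} - B = \frac{1}{- \frac{10507}{6} + 30} - - \frac{1}{49926} = \frac{1}{- \frac{10327}{6}} + \frac{1}{49926} = - \frac{6}{10327} + \frac{1}{49926} = - \frac{289229}{515585802}$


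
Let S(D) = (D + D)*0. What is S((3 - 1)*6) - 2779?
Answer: -2779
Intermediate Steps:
S(D) = 0 (S(D) = (2*D)*0 = 0)
S((3 - 1)*6) - 2779 = 0 - 2779 = -2779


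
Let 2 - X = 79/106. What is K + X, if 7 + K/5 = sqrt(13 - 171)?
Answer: -3577/106 + 5*I*sqrt(158) ≈ -33.745 + 62.849*I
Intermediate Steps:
K = -35 + 5*I*sqrt(158) (K = -35 + 5*sqrt(13 - 171) = -35 + 5*sqrt(-158) = -35 + 5*(I*sqrt(158)) = -35 + 5*I*sqrt(158) ≈ -35.0 + 62.849*I)
X = 133/106 (X = 2 - 79/106 = 133/106 ≈ 1.2547)
K + X = (-35 + 5*I*sqrt(158)) + 133/106 = -3577/106 + 5*I*sqrt(158)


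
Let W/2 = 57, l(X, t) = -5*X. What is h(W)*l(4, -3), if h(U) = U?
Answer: -2280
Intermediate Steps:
W = 114 (W = 2*57 = 114)
h(W)*l(4, -3) = 114*(-5*4) = 114*(-20) = -2280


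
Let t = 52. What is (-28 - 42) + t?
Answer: -18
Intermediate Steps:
(-28 - 42) + t = (-28 - 42) + 52 = -70 + 52 = -18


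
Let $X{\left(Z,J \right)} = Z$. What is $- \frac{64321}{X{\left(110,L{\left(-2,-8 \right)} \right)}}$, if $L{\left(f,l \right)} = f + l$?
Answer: $- \frac{64321}{110} \approx -584.74$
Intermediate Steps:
$- \frac{64321}{X{\left(110,L{\left(-2,-8 \right)} \right)}} = - \frac{64321}{110}$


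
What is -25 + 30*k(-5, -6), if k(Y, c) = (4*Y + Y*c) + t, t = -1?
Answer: 245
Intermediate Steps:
k(Y, c) = -1 + 4*Y + Y*c (k(Y, c) = (4*Y + Y*c) - 1 = -1 + 4*Y + Y*c)
-25 + 30*k(-5, -6) = -25 + 30*(-1 + 4*(-5) - 5*(-6)) = -25 + 30*(-1 - 20 + 30) = -25 + 30*9 = -25 + 270 = 245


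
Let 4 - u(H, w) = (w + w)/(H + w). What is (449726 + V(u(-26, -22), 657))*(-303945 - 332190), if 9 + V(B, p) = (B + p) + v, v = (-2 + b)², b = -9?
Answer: -1146310392965/4 ≈ -2.8658e+11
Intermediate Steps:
v = 121 (v = (-2 - 9)² = (-11)² = 121)
u(H, w) = 4 - 2*w/(H + w) (u(H, w) = 4 - (w + w)/(H + w) = 4 - 2*w/(H + w))
V(B, p) = 112 + B + p (V(B, p) = -9 + ((B + p) + 121) = -9 + (121 + B + p) = 112 + B + p)
(449726 + V(u(-26, -22), 657))*(-303945 - 332190) = (449726 + (112 + 2*(-22 + 2*(-26))/(-26 - 22) + 657))*(-303945 - 332190) = (449726 + (112 + 2*(-22 - 52)/(-48) + 657))*(-636135) = (449726 + (112 + 2*(-1/48)*(-74) + 657))*(-636135) = (449726 + (112 + 37/12 + 657))*(-636135) = (449726 + 9265/12)*(-636135) = (5405977/12)*(-636135) = -1146310392965/4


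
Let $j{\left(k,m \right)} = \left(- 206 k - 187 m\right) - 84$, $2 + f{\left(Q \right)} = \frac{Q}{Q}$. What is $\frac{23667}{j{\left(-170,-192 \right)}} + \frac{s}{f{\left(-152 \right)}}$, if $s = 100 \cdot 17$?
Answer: $- \frac{747853}{440} \approx -1699.7$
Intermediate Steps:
$s = 1700$
$f{\left(Q \right)} = -1$ ($f{\left(Q \right)} = -2 + \frac{Q}{Q} = -2 + 1 = -1$)
$j{\left(k,m \right)} = -84 - 206 k - 187 m$
$\frac{23667}{j{\left(-170,-192 \right)}} + \frac{s}{f{\left(-152 \right)}} = \frac{23667}{-84 - -35020 - -35904} + \frac{1700}{-1} = \frac{23667}{-84 + 35020 + 35904} + 1700 \left(-1\right) = \frac{23667}{70840} - 1700 = 23667 \cdot \frac{1}{70840} - 1700 = \frac{147}{440} - 1700 = - \frac{747853}{440}$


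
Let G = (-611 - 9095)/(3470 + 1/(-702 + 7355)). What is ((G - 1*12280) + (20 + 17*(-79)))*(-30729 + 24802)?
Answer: 1861683865947377/23085911 ≈ 8.0642e+7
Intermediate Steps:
G = -64574018/23085911 (G = -9706/(3470 + 1/6653) = -9706/23085911/6653 = -9706*6653/23085911 = -64574018/23085911 ≈ -2.7971)
((G - 1*12280) + (20 + 17*(-79)))*(-30729 + 24802) = ((-64574018/23085911 - 1*12280) + (20 + 17*(-79)))*(-30729 + 24802) = ((-64574018/23085911 - 12280) + (20 - 1343))*(-5927) = (-283559561098/23085911 - 1323)*(-5927) = -314102221351/23085911*(-5927) = 1861683865947377/23085911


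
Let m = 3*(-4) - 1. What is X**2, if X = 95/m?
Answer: 9025/169 ≈ 53.402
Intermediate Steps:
m = -13 (m = -12 - 1 = -13)
X = -95/13 (X = 95/(-13) = 95*(-1/13) = -95/13 ≈ -7.3077)
X**2 = (-95/13)**2 = 9025/169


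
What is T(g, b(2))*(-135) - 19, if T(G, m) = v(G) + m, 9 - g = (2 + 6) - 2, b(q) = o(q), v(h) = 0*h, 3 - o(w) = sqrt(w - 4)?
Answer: -424 + 135*I*sqrt(2) ≈ -424.0 + 190.92*I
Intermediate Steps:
o(w) = 3 - sqrt(-4 + w) (o(w) = 3 - sqrt(w - 4) = 3 - sqrt(-4 + w))
v(h) = 0
b(q) = 3 - sqrt(-4 + q)
g = 3 (g = 9 - ((2 + 6) - 2) = 9 - (8 - 2) = 9 - 1*6 = 9 - 6 = 3)
T(G, m) = m (T(G, m) = 0 + m = m)
T(g, b(2))*(-135) - 19 = (3 - sqrt(-4 + 2))*(-135) - 19 = (3 - sqrt(-2))*(-135) - 19 = (3 - I*sqrt(2))*(-135) - 19 = (-405 + 135*I*sqrt(2)) - 19 = -424 + 135*I*sqrt(2)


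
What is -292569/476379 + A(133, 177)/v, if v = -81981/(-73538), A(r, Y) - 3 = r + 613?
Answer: 2912772457601/4339336311 ≈ 671.25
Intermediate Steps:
A(r, Y) = 616 + r (A(r, Y) = 3 + (r + 613) = 3 + (613 + r) = 616 + r)
v = 81981/73538 (v = -81981*(-1/73538) = 81981/73538 ≈ 1.1148)
-292569/476379 + A(133, 177)/v = -292569/476379 + (616 + 133)/(81981/73538) = -292569*1/476379 + 749*(73538/81981) = -97523/158793 + 55079962/81981 = 2912772457601/4339336311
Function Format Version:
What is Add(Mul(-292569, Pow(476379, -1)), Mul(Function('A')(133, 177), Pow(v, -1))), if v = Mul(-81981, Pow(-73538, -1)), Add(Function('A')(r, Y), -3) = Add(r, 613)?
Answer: Rational(2912772457601, 4339336311) ≈ 671.25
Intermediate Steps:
Function('A')(r, Y) = Add(616, r) (Function('A')(r, Y) = Add(3, Add(r, 613)) = Add(3, Add(613, r)) = Add(616, r))
v = Rational(81981, 73538) (v = Mul(-81981, Rational(-1, 73538)) = Rational(81981, 73538) ≈ 1.1148)
Add(Mul(-292569, Pow(476379, -1)), Mul(Function('A')(133, 177), Pow(v, -1))) = Add(Mul(-292569, Pow(476379, -1)), Mul(Add(616, 133), Pow(Rational(81981, 73538), -1))) = Add(Mul(-292569, Rational(1, 476379)), Mul(749, Rational(73538, 81981))) = Add(Rational(-97523, 158793), Rational(55079962, 81981)) = Rational(2912772457601, 4339336311)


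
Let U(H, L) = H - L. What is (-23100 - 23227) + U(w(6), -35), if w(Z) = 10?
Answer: -46282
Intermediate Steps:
(-23100 - 23227) + U(w(6), -35) = (-23100 - 23227) + (10 - 1*(-35)) = -46327 + (10 + 35) = -46327 + 45 = -46282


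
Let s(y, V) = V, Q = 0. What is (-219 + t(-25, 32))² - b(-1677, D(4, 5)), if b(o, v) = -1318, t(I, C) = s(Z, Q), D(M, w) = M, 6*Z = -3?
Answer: 49279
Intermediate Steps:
Z = -½ (Z = (⅙)*(-3) = -½ ≈ -0.50000)
t(I, C) = 0
(-219 + t(-25, 32))² - b(-1677, D(4, 5)) = (-219 + 0)² - 1*(-1318) = (-219)² + 1318 = 47961 + 1318 = 49279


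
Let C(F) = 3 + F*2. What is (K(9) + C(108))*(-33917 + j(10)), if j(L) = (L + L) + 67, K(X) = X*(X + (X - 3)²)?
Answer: -21109920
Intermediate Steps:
K(X) = X*(X + (-3 + X)²)
j(L) = 67 + 2*L (j(L) = 2*L + 67 = 67 + 2*L)
C(F) = 3 + 2*F
(K(9) + C(108))*(-33917 + j(10)) = (9*(9 + (-3 + 9)²) + (3 + 2*108))*(-33917 + (67 + 2*10)) = (9*(9 + 6²) + (3 + 216))*(-33917 + (67 + 20)) = (9*(9 + 36) + 219)*(-33917 + 87) = (9*45 + 219)*(-33830) = (405 + 219)*(-33830) = 624*(-33830) = -21109920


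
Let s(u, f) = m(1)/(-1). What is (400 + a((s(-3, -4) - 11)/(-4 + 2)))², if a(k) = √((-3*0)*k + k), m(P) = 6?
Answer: (800 + √34)²/4 ≈ 1.6234e+5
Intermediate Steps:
s(u, f) = -6 (s(u, f) = 6/(-1) = 6*(-1) = -6)
a(k) = √k (a(k) = √(0*k + k) = √(0 + k) = √k)
(400 + a((s(-3, -4) - 11)/(-4 + 2)))² = (400 + √((-6 - 11)/(-4 + 2)))² = (400 + √(-17/(-2)))² = (400 + √(-17*(-½)))² = (400 + √(17/2))² = (400 + √34/2)²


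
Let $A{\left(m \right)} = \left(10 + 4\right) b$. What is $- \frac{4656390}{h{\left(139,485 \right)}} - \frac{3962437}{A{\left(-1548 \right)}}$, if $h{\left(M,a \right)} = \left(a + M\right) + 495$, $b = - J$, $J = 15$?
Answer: $\frac{1152041701}{78330} \approx 14708.0$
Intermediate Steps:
$b = -15$ ($b = \left(-1\right) 15 = -15$)
$A{\left(m \right)} = -210$ ($A{\left(m \right)} = \left(10 + 4\right) \left(-15\right) = 14 \left(-15\right) = -210$)
$h{\left(M,a \right)} = 495 + M + a$ ($h{\left(M,a \right)} = \left(M + a\right) + 495 = 495 + M + a$)
$- \frac{4656390}{h{\left(139,485 \right)}} - \frac{3962437}{A{\left(-1548 \right)}} = - \frac{4656390}{495 + 139 + 485} - \frac{3962437}{-210} = - \frac{4656390}{1119} - - \frac{3962437}{210} = \left(-4656390\right) \frac{1}{1119} + \frac{3962437}{210} = - \frac{1552130}{373} + \frac{3962437}{210} = \frac{1152041701}{78330}$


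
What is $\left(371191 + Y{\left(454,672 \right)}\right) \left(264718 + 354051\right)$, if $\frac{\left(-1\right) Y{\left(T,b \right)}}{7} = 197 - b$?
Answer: $231738890804$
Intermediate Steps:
$Y{\left(T,b \right)} = -1379 + 7 b$ ($Y{\left(T,b \right)} = - 7 \left(197 - b\right) = -1379 + 7 b$)
$\left(371191 + Y{\left(454,672 \right)}\right) \left(264718 + 354051\right) = \left(371191 + \left(-1379 + 7 \cdot 672\right)\right) \left(264718 + 354051\right) = \left(371191 + \left(-1379 + 4704\right)\right) 618769 = \left(371191 + 3325\right) 618769 = 374516 \cdot 618769 = 231738890804$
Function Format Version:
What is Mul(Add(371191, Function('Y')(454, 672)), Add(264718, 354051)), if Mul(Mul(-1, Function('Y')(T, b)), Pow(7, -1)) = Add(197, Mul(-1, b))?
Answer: 231738890804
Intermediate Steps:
Function('Y')(T, b) = Add(-1379, Mul(7, b)) (Function('Y')(T, b) = Mul(-7, Add(197, Mul(-1, b))) = Add(-1379, Mul(7, b)))
Mul(Add(371191, Function('Y')(454, 672)), Add(264718, 354051)) = Mul(Add(371191, Add(-1379, Mul(7, 672))), Add(264718, 354051)) = Mul(Add(371191, Add(-1379, 4704)), 618769) = Mul(Add(371191, 3325), 618769) = Mul(374516, 618769) = 231738890804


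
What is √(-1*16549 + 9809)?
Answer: 2*I*√1685 ≈ 82.098*I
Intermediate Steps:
√(-1*16549 + 9809) = √(-16549 + 9809) = √(-6740) = 2*I*√1685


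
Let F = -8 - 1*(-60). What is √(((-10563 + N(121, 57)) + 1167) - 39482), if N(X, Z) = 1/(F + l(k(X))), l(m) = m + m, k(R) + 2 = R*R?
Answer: 3*I*√4671916189430/29330 ≈ 221.08*I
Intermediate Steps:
k(R) = -2 + R² (k(R) = -2 + R*R = -2 + R²)
l(m) = 2*m
F = 52 (F = -8 + 60 = 52)
N(X, Z) = 1/(48 + 2*X²) (N(X, Z) = 1/(52 + 2*(-2 + X²)) = 1/(52 + (-4 + 2*X²)) = 1/(48 + 2*X²))
√(((-10563 + N(121, 57)) + 1167) - 39482) = √(((-10563 + 1/(2*(24 + 121²))) + 1167) - 39482) = √(((-10563 + 1/(2*(24 + 14641))) + 1167) - 39482) = √(((-10563 + (½)/14665) + 1167) - 39482) = √(((-10563 + (½)*(1/14665)) + 1167) - 39482) = √(((-10563 + 1/29330) + 1167) - 39482) = √((-309812789/29330 + 1167) - 39482) = √(-275584679/29330 - 39482) = √(-1433591739/29330) = 3*I*√4671916189430/29330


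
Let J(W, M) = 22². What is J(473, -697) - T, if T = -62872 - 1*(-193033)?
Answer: -129677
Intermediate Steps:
J(W, M) = 484
T = 130161 (T = -62872 + 193033 = 130161)
J(473, -697) - T = 484 - 1*130161 = 484 - 130161 = -129677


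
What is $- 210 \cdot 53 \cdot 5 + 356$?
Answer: $-55294$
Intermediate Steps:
$- 210 \cdot 53 \cdot 5 + 356 = \left(-210\right) 265 + 356 = -55650 + 356 = -55294$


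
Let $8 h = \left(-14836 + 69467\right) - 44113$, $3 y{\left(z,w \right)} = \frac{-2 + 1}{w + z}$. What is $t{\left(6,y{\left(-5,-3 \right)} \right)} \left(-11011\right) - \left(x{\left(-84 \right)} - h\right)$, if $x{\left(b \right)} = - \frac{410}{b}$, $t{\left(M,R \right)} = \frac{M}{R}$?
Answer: $- \frac{133079027}{84} \approx -1.5843 \cdot 10^{6}$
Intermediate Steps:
$y{\left(z,w \right)} = - \frac{1}{3 \left(w + z\right)}$ ($y{\left(z,w \right)} = \frac{\left(-2 + 1\right) \frac{1}{w + z}}{3} = \frac{\left(-1\right) \frac{1}{w + z}}{3} = - \frac{1}{3 \left(w + z\right)}$)
$h = \frac{5259}{4}$ ($h = \frac{\left(-14836 + 69467\right) - 44113}{8} = \frac{54631 - 44113}{8} = \frac{1}{8} \cdot 10518 = \frac{5259}{4} \approx 1314.8$)
$t{\left(6,y{\left(-5,-3 \right)} \right)} \left(-11011\right) - \left(x{\left(-84 \right)} - h\right) = \frac{6}{\left(-1\right) \frac{1}{3 \left(-3\right) + 3 \left(-5\right)}} \left(-11011\right) - \left(- \frac{410}{-84} - \frac{5259}{4}\right) = \frac{6}{\left(-1\right) \frac{1}{-9 - 15}} \left(-11011\right) - \left(\left(-410\right) \left(- \frac{1}{84}\right) - \frac{5259}{4}\right) = \frac{6}{\left(-1\right) \frac{1}{-24}} \left(-11011\right) - \left(\frac{205}{42} - \frac{5259}{4}\right) = \frac{6}{\left(-1\right) \left(- \frac{1}{24}\right)} \left(-11011\right) - - \frac{110029}{84} = 6 \frac{1}{\frac{1}{24}} \left(-11011\right) + \frac{110029}{84} = 6 \cdot 24 \left(-11011\right) + \frac{110029}{84} = 144 \left(-11011\right) + \frac{110029}{84} = -1585584 + \frac{110029}{84} = - \frac{133079027}{84}$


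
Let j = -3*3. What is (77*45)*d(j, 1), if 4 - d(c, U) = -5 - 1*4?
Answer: 45045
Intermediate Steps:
j = -9
d(c, U) = 13 (d(c, U) = 4 - (-5 - 1*4) = 4 - (-5 - 4) = 4 - 1*(-9) = 4 + 9 = 13)
(77*45)*d(j, 1) = (77*45)*13 = 3465*13 = 45045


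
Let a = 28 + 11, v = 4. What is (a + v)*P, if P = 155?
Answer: 6665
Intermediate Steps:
a = 39
(a + v)*P = (39 + 4)*155 = 43*155 = 6665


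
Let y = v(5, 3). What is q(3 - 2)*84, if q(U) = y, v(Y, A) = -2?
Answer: -168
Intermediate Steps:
y = -2
q(U) = -2
q(3 - 2)*84 = -2*84 = -168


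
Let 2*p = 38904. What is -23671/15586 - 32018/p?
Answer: -119935105/37897359 ≈ -3.1647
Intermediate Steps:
p = 19452 (p = (½)*38904 = 19452)
-23671/15586 - 32018/p = -23671/15586 - 32018/19452 = -23671*1/15586 - 32018*1/19452 = -23671/15586 - 16009/9726 = -119935105/37897359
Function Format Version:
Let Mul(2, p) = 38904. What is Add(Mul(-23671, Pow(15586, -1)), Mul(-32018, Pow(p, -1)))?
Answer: Rational(-119935105, 37897359) ≈ -3.1647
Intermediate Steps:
p = 19452 (p = Mul(Rational(1, 2), 38904) = 19452)
Add(Mul(-23671, Pow(15586, -1)), Mul(-32018, Pow(p, -1))) = Add(Mul(-23671, Pow(15586, -1)), Mul(-32018, Pow(19452, -1))) = Add(Mul(-23671, Rational(1, 15586)), Mul(-32018, Rational(1, 19452))) = Add(Rational(-23671, 15586), Rational(-16009, 9726)) = Rational(-119935105, 37897359)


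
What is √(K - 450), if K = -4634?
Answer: 2*I*√1271 ≈ 71.302*I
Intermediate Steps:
√(K - 450) = √(-4634 - 450) = √(-5084) = 2*I*√1271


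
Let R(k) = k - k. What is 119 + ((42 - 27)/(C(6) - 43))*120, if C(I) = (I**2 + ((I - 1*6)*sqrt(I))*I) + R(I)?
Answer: -967/7 ≈ -138.14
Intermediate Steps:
R(k) = 0
C(I) = I**2 + I**(3/2)*(-6 + I) (C(I) = (I**2 + ((I - 1*6)*sqrt(I))*I) + 0 = (I**2 + ((I - 6)*sqrt(I))*I) + 0 = (I**2 + ((-6 + I)*sqrt(I))*I) + 0 = (I**2 + (sqrt(I)*(-6 + I))*I) + 0 = (I**2 + I**(3/2)*(-6 + I)) + 0 = I**2 + I**(3/2)*(-6 + I))
119 + ((42 - 27)/(C(6) - 43))*120 = 119 + ((42 - 27)/((6**2 + 6**(5/2) - 36*sqrt(6)) - 43))*120 = 119 + (15/((36 + 36*sqrt(6) - 36*sqrt(6)) - 43))*120 = 119 + (15/(36 - 43))*120 = 119 + (15/(-7))*120 = 119 + (15*(-1/7))*120 = 119 - 15/7*120 = 119 - 1800/7 = -967/7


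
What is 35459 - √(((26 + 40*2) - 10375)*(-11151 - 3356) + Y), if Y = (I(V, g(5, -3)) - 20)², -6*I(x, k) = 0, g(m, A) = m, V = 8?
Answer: 35459 - √148972783 ≈ 23254.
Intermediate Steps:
I(x, k) = 0 (I(x, k) = -⅙*0 = 0)
Y = 400 (Y = (0 - 20)² = (-20)² = 400)
35459 - √(((26 + 40*2) - 10375)*(-11151 - 3356) + Y) = 35459 - √(((26 + 40*2) - 10375)*(-11151 - 3356) + 400) = 35459 - √(((26 + 80) - 10375)*(-14507) + 400) = 35459 - √((106 - 10375)*(-14507) + 400) = 35459 - √(-10269*(-14507) + 400) = 35459 - √(148972383 + 400) = 35459 - √148972783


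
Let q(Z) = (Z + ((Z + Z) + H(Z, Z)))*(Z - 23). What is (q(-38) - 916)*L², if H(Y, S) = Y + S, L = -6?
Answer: 384264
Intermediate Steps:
H(Y, S) = S + Y
q(Z) = 5*Z*(-23 + Z) (q(Z) = (Z + ((Z + Z) + (Z + Z)))*(Z - 23) = (Z + (2*Z + 2*Z))*(-23 + Z) = (Z + 4*Z)*(-23 + Z) = (5*Z)*(-23 + Z) = 5*Z*(-23 + Z))
(q(-38) - 916)*L² = (5*(-38)*(-23 - 38) - 916)*(-6)² = (5*(-38)*(-61) - 916)*36 = (11590 - 916)*36 = 10674*36 = 384264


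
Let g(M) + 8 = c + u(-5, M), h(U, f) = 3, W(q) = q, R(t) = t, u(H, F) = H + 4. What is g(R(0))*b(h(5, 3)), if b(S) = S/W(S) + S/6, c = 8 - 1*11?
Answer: -18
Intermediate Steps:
u(H, F) = 4 + H
c = -3 (c = 8 - 11 = -3)
g(M) = -12 (g(M) = -8 + (-3 + (4 - 5)) = -8 + (-3 - 1) = -8 - 4 = -12)
b(S) = 1 + S/6 (b(S) = S/S + S/6 = 1 + S*(⅙) = 1 + S/6)
g(R(0))*b(h(5, 3)) = -12*(1 + (⅙)*3) = -12*(1 + ½) = -12*3/2 = -18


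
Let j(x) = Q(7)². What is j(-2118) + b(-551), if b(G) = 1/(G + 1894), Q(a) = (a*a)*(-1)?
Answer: 3224544/1343 ≈ 2401.0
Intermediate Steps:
Q(a) = -a² (Q(a) = a²*(-1) = -a²)
b(G) = 1/(1894 + G)
j(x) = 2401 (j(x) = (-1*7²)² = (-1*49)² = (-49)² = 2401)
j(-2118) + b(-551) = 2401 + 1/(1894 - 551) = 2401 + 1/1343 = 3224544/1343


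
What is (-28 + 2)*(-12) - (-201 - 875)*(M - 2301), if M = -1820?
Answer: -4433884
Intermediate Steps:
(-28 + 2)*(-12) - (-201 - 875)*(M - 2301) = (-28 + 2)*(-12) - (-201 - 875)*(-1820 - 2301) = -26*(-12) - (-1076)*(-4121) = 312 - 1*4434196 = 312 - 4434196 = -4433884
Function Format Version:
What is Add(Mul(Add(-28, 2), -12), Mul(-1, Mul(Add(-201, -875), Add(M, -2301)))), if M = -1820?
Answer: -4433884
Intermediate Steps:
Add(Mul(Add(-28, 2), -12), Mul(-1, Mul(Add(-201, -875), Add(M, -2301)))) = Add(Mul(Add(-28, 2), -12), Mul(-1, Mul(Add(-201, -875), Add(-1820, -2301)))) = Add(Mul(-26, -12), Mul(-1, Mul(-1076, -4121))) = Add(312, Mul(-1, 4434196)) = Add(312, -4434196) = -4433884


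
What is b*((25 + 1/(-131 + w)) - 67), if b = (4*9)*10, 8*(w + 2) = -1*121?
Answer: -1194672/79 ≈ -15122.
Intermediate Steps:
w = -137/8 (w = -2 + (-1*121)/8 = -2 + (⅛)*(-121) = -2 - 121/8 = -137/8 ≈ -17.125)
b = 360 (b = 36*10 = 360)
b*((25 + 1/(-131 + w)) - 67) = 360*((25 + 1/(-131 - 137/8)) - 67) = 360*((25 + 1/(-1185/8)) - 67) = 360*((25 - 8/1185) - 67) = 360*(29617/1185 - 67) = 360*(-49778/1185) = -1194672/79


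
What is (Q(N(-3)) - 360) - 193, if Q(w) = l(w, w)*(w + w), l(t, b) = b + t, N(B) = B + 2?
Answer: -549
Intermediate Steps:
N(B) = 2 + B
Q(w) = 4*w² (Q(w) = (w + w)*(w + w) = (2*w)*(2*w) = 4*w²)
(Q(N(-3)) - 360) - 193 = (4*(2 - 3)² - 360) - 193 = (4*(-1)² - 360) - 193 = (4*1 - 360) - 193 = (4 - 360) - 193 = -356 - 193 = -549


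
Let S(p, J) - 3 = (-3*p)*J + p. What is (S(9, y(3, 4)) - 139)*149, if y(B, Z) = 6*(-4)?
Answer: 77629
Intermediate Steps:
y(B, Z) = -24
S(p, J) = 3 + p - 3*J*p (S(p, J) = 3 + ((-3*p)*J + p) = 3 + (-3*J*p + p) = 3 + (p - 3*J*p) = 3 + p - 3*J*p)
(S(9, y(3, 4)) - 139)*149 = ((3 + 9 - 3*(-24)*9) - 139)*149 = ((3 + 9 + 648) - 139)*149 = (660 - 139)*149 = 521*149 = 77629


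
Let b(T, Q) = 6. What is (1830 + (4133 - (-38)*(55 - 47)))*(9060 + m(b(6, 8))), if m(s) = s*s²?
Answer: 58132692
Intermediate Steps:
m(s) = s³
(1830 + (4133 - (-38)*(55 - 47)))*(9060 + m(b(6, 8))) = (1830 + (4133 - (-38)*(55 - 47)))*(9060 + 6³) = (1830 + (4133 - (-38)*8))*(9060 + 216) = (1830 + (4133 - 1*(-304)))*9276 = (1830 + (4133 + 304))*9276 = (1830 + 4437)*9276 = 6267*9276 = 58132692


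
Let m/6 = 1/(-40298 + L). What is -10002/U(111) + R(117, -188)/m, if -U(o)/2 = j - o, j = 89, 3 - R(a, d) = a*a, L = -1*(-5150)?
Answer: 1763791935/22 ≈ 8.0172e+7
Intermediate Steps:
L = 5150
R(a, d) = 3 - a² (R(a, d) = 3 - a*a = 3 - a²)
m = -1/5858 (m = 6/(-40298 + 5150) = 6/(-35148) = 6*(-1/35148) = -1/5858 ≈ -0.00017071)
U(o) = -178 + 2*o (U(o) = -2*(89 - o) = -178 + 2*o)
-10002/U(111) + R(117, -188)/m = -10002/(-178 + 2*111) + (3 - 1*117²)/(-1/5858) = -10002/(-178 + 222) + (3 - 1*13689)*(-5858) = -10002/44 + (3 - 13689)*(-5858) = -10002*1/44 - 13686*(-5858) = -5001/22 + 80172588 = 1763791935/22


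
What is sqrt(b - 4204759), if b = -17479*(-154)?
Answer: I*sqrt(1512993) ≈ 1230.0*I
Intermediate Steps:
b = 2691766
sqrt(b - 4204759) = sqrt(2691766 - 4204759) = sqrt(-1512993) = I*sqrt(1512993)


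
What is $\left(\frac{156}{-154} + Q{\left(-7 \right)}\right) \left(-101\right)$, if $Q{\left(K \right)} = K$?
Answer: $\frac{62317}{77} \approx 809.31$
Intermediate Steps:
$\left(\frac{156}{-154} + Q{\left(-7 \right)}\right) \left(-101\right) = \left(\frac{156}{-154} - 7\right) \left(-101\right) = \left(156 \left(- \frac{1}{154}\right) - 7\right) \left(-101\right) = \left(- \frac{78}{77} - 7\right) \left(-101\right) = \left(- \frac{617}{77}\right) \left(-101\right) = \frac{62317}{77}$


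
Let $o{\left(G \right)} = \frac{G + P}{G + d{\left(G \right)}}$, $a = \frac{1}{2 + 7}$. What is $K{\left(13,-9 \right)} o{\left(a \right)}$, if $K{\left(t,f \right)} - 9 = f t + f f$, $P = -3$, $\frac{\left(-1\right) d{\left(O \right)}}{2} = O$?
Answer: $-702$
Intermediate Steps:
$d{\left(O \right)} = - 2 O$
$K{\left(t,f \right)} = 9 + f^{2} + f t$ ($K{\left(t,f \right)} = 9 + \left(f t + f f\right) = 9 + \left(f t + f^{2}\right) = 9 + \left(f^{2} + f t\right) = 9 + f^{2} + f t$)
$a = \frac{1}{9} \approx 0.11111$
$o{\left(G \right)} = - \frac{-3 + G}{G}$ ($o{\left(G \right)} = \frac{G - 3}{G - 2 G} = \frac{-3 + G}{\left(-1\right) G} = \left(-3 + G\right) \left(- \frac{1}{G}\right) = - \frac{-3 + G}{G}$)
$K{\left(13,-9 \right)} o{\left(a \right)} = \left(9 + \left(-9\right)^{2} - 117\right) \frac{1}{\frac{1}{9}} \left(3 - \frac{1}{9}\right) = \left(9 + 81 - 117\right) 9 \left(3 - \frac{1}{9}\right) = - 27 \cdot 9 \cdot \frac{26}{9} = \left(-27\right) 26 = -702$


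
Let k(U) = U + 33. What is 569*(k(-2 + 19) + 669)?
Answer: 409111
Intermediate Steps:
k(U) = 33 + U
569*(k(-2 + 19) + 669) = 569*((33 + (-2 + 19)) + 669) = 569*((33 + 17) + 669) = 569*(50 + 669) = 569*719 = 409111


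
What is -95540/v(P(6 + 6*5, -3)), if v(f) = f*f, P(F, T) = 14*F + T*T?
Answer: -95540/263169 ≈ -0.36304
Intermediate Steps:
P(F, T) = T² + 14*F (P(F, T) = 14*F + T² = T² + 14*F)
v(f) = f²
-95540/v(P(6 + 6*5, -3)) = -95540/((-3)² + 14*(6 + 6*5))² = -95540/(9 + 14*(6 + 30))² = -95540/(9 + 14*36)² = -95540/(9 + 504)² = -95540/(513²) = -95540/263169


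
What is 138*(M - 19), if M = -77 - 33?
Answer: -17802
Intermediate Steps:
M = -110
138*(M - 19) = 138*(-110 - 19) = 138*(-129) = -17802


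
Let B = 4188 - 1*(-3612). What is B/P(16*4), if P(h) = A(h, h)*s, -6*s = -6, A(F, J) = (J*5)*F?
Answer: 195/512 ≈ 0.38086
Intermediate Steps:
A(F, J) = 5*F*J (A(F, J) = (5*J)*F = 5*F*J)
s = 1 (s = -1/6*(-6) = 1)
B = 7800 (B = 4188 + 3612 = 7800)
P(h) = 5*h**2 (P(h) = (5*h*h)*1 = (5*h**2)*1 = 5*h**2)
B/P(16*4) = 7800/((5*(16*4)**2)) = 7800/((5*64**2)) = 7800/((5*4096)) = 7800/20480 = 7800*(1/20480) = 195/512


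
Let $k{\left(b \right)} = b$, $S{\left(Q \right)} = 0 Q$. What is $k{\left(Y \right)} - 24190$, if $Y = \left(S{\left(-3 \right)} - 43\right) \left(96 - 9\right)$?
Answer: $-27931$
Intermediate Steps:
$S{\left(Q \right)} = 0$
$Y = -3741$ ($Y = \left(0 - 43\right) \left(96 - 9\right) = \left(-43\right) 87 = -3741$)
$k{\left(Y \right)} - 24190 = -3741 - 24190 = -27931$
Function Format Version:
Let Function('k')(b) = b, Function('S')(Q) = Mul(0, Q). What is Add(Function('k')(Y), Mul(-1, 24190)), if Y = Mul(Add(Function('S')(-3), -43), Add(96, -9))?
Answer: -27931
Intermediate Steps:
Function('S')(Q) = 0
Y = -3741 (Y = Mul(Add(0, -43), Add(96, -9)) = Mul(-43, 87) = -3741)
Add(Function('k')(Y), Mul(-1, 24190)) = Add(-3741, Mul(-1, 24190)) = Add(-3741, -24190) = -27931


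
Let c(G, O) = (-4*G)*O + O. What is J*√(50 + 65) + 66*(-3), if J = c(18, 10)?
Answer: -198 - 710*√115 ≈ -7811.9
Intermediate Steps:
c(G, O) = O - 4*G*O (c(G, O) = -4*G*O + O = O - 4*G*O)
J = -710 (J = 10*(1 - 4*18) = 10*(1 - 72) = 10*(-71) = -710)
J*√(50 + 65) + 66*(-3) = -710*√(50 + 65) + 66*(-3) = -710*√115 - 198 = -198 - 710*√115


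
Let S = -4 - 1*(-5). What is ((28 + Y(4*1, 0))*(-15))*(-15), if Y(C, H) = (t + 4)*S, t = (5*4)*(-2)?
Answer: -1800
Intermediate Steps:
t = -40 (t = 20*(-2) = -40)
S = 1 (S = -4 + 5 = 1)
Y(C, H) = -36 (Y(C, H) = (-40 + 4)*1 = -36*1 = -36)
((28 + Y(4*1, 0))*(-15))*(-15) = ((28 - 36)*(-15))*(-15) = -8*(-15)*(-15) = 120*(-15) = -1800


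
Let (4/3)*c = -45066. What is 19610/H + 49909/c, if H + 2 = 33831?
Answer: -70728508/78855399 ≈ -0.89694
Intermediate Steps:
H = 33829 (H = -2 + 33831 = 33829)
c = -67599/2 (c = (¾)*(-45066) = -67599/2 ≈ -33800.)
19610/H + 49909/c = 19610/33829 + 49909/(-67599/2) = 19610*(1/33829) + 49909*(-2/67599) = 19610/33829 - 3442/2331 = -70728508/78855399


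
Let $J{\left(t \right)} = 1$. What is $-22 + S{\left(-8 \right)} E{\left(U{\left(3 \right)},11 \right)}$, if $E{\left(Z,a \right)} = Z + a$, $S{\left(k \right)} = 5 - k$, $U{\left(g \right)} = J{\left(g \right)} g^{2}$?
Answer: $238$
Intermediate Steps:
$U{\left(g \right)} = g^{2}$ ($U{\left(g \right)} = 1 g^{2} = g^{2}$)
$-22 + S{\left(-8 \right)} E{\left(U{\left(3 \right)},11 \right)} = -22 + \left(5 - -8\right) \left(3^{2} + 11\right) = -22 + \left(5 + 8\right) \left(9 + 11\right) = -22 + 13 \cdot 20 = -22 + 260 = 238$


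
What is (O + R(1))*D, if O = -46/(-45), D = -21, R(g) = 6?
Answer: -2212/15 ≈ -147.47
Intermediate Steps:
O = 46/45 (O = -46*(-1/45) = 46/45 ≈ 1.0222)
(O + R(1))*D = (46/45 + 6)*(-21) = (316/45)*(-21) = -2212/15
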